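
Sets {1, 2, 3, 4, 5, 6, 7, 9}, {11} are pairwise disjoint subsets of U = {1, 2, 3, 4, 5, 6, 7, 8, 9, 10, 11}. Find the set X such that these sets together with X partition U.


U = {1, 2, 3, 4, 5, 6, 7, 8, 9, 10, 11}
Shown blocks: {1, 2, 3, 4, 5, 6, 7, 9}, {11}
A partition's blocks are pairwise disjoint and cover U, so the missing block = U \ (union of shown blocks).
Union of shown blocks: {1, 2, 3, 4, 5, 6, 7, 9, 11}
Missing block = U \ (union) = {8, 10}

{8, 10}


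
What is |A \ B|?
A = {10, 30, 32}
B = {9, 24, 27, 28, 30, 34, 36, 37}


Set A = {10, 30, 32}
Set B = {9, 24, 27, 28, 30, 34, 36, 37}
A \ B = {10, 32}
|A \ B| = 2

2


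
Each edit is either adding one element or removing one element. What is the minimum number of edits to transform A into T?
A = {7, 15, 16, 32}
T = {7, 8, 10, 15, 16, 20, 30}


Set A = {7, 15, 16, 32}
Set T = {7, 8, 10, 15, 16, 20, 30}
Elements to remove from A (in A, not in T): {32} → 1 removals
Elements to add to A (in T, not in A): {8, 10, 20, 30} → 4 additions
Total edits = 1 + 4 = 5

5


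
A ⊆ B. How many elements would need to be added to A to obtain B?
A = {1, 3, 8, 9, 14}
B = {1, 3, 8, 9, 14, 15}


Set A = {1, 3, 8, 9, 14}, |A| = 5
Set B = {1, 3, 8, 9, 14, 15}, |B| = 6
Since A ⊆ B: B \ A = {15}
|B| - |A| = 6 - 5 = 1

1


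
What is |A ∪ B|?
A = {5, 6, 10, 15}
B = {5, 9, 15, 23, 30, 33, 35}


Set A = {5, 6, 10, 15}, |A| = 4
Set B = {5, 9, 15, 23, 30, 33, 35}, |B| = 7
A ∩ B = {5, 15}, |A ∩ B| = 2
|A ∪ B| = |A| + |B| - |A ∩ B| = 4 + 7 - 2 = 9

9


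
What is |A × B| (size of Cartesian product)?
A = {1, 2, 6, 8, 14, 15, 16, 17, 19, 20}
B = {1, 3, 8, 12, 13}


Set A = {1, 2, 6, 8, 14, 15, 16, 17, 19, 20} has 10 elements.
Set B = {1, 3, 8, 12, 13} has 5 elements.
|A × B| = |A| × |B| = 10 × 5 = 50

50


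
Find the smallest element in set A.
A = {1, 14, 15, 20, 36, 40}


Set A = {1, 14, 15, 20, 36, 40}
Elements in ascending order: 1, 14, 15, 20, 36, 40
The smallest element is 1.

1


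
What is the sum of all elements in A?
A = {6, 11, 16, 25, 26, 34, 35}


Set A = {6, 11, 16, 25, 26, 34, 35}
Sum = 6 + 11 + 16 + 25 + 26 + 34 + 35 = 153

153


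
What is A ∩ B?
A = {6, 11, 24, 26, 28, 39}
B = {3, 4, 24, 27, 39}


Set A = {6, 11, 24, 26, 28, 39}
Set B = {3, 4, 24, 27, 39}
A ∩ B includes only elements in both sets.
Check each element of A against B:
6 ✗, 11 ✗, 24 ✓, 26 ✗, 28 ✗, 39 ✓
A ∩ B = {24, 39}

{24, 39}


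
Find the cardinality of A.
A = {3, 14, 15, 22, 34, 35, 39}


Set A = {3, 14, 15, 22, 34, 35, 39}
Listing elements: 3, 14, 15, 22, 34, 35, 39
Counting: 7 elements
|A| = 7

7


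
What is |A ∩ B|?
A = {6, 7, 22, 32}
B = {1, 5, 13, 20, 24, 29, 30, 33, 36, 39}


Set A = {6, 7, 22, 32}
Set B = {1, 5, 13, 20, 24, 29, 30, 33, 36, 39}
A ∩ B = {}
|A ∩ B| = 0

0


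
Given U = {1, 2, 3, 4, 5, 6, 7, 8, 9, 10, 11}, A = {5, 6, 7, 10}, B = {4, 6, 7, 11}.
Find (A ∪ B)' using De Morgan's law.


U = {1, 2, 3, 4, 5, 6, 7, 8, 9, 10, 11}
A = {5, 6, 7, 10}, B = {4, 6, 7, 11}
A ∪ B = {4, 5, 6, 7, 10, 11}
(A ∪ B)' = U \ (A ∪ B) = {1, 2, 3, 8, 9}
Verification via A' ∩ B': A' = {1, 2, 3, 4, 8, 9, 11}, B' = {1, 2, 3, 5, 8, 9, 10}
A' ∩ B' = {1, 2, 3, 8, 9} ✓

{1, 2, 3, 8, 9}


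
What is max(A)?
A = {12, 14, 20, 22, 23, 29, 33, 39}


Set A = {12, 14, 20, 22, 23, 29, 33, 39}
Elements in ascending order: 12, 14, 20, 22, 23, 29, 33, 39
The largest element is 39.

39


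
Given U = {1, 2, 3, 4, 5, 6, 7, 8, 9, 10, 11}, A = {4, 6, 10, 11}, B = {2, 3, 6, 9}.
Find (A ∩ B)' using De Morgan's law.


U = {1, 2, 3, 4, 5, 6, 7, 8, 9, 10, 11}
A = {4, 6, 10, 11}, B = {2, 3, 6, 9}
A ∩ B = {6}
(A ∩ B)' = U \ (A ∩ B) = {1, 2, 3, 4, 5, 7, 8, 9, 10, 11}
Verification via A' ∪ B': A' = {1, 2, 3, 5, 7, 8, 9}, B' = {1, 4, 5, 7, 8, 10, 11}
A' ∪ B' = {1, 2, 3, 4, 5, 7, 8, 9, 10, 11} ✓

{1, 2, 3, 4, 5, 7, 8, 9, 10, 11}


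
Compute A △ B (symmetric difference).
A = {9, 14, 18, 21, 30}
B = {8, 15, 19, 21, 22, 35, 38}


Set A = {9, 14, 18, 21, 30}
Set B = {8, 15, 19, 21, 22, 35, 38}
A △ B = (A \ B) ∪ (B \ A)
Elements in A but not B: {9, 14, 18, 30}
Elements in B but not A: {8, 15, 19, 22, 35, 38}
A △ B = {8, 9, 14, 15, 18, 19, 22, 30, 35, 38}

{8, 9, 14, 15, 18, 19, 22, 30, 35, 38}


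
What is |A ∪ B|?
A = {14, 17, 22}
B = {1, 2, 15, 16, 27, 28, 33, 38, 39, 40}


Set A = {14, 17, 22}, |A| = 3
Set B = {1, 2, 15, 16, 27, 28, 33, 38, 39, 40}, |B| = 10
A ∩ B = {}, |A ∩ B| = 0
|A ∪ B| = |A| + |B| - |A ∩ B| = 3 + 10 - 0 = 13

13


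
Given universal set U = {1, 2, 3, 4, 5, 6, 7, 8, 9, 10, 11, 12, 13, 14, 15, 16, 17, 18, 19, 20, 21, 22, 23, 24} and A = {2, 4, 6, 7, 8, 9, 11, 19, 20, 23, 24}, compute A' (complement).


Universal set U = {1, 2, 3, 4, 5, 6, 7, 8, 9, 10, 11, 12, 13, 14, 15, 16, 17, 18, 19, 20, 21, 22, 23, 24}
Set A = {2, 4, 6, 7, 8, 9, 11, 19, 20, 23, 24}
A' = U \ A = elements in U but not in A
Checking each element of U:
1 (not in A, include), 2 (in A, exclude), 3 (not in A, include), 4 (in A, exclude), 5 (not in A, include), 6 (in A, exclude), 7 (in A, exclude), 8 (in A, exclude), 9 (in A, exclude), 10 (not in A, include), 11 (in A, exclude), 12 (not in A, include), 13 (not in A, include), 14 (not in A, include), 15 (not in A, include), 16 (not in A, include), 17 (not in A, include), 18 (not in A, include), 19 (in A, exclude), 20 (in A, exclude), 21 (not in A, include), 22 (not in A, include), 23 (in A, exclude), 24 (in A, exclude)
A' = {1, 3, 5, 10, 12, 13, 14, 15, 16, 17, 18, 21, 22}

{1, 3, 5, 10, 12, 13, 14, 15, 16, 17, 18, 21, 22}


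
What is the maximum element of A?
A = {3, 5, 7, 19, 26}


Set A = {3, 5, 7, 19, 26}
Elements in ascending order: 3, 5, 7, 19, 26
The largest element is 26.

26


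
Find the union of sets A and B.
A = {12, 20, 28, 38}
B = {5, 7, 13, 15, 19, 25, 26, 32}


Set A = {12, 20, 28, 38}
Set B = {5, 7, 13, 15, 19, 25, 26, 32}
A ∪ B includes all elements in either set.
Elements from A: {12, 20, 28, 38}
Elements from B not already included: {5, 7, 13, 15, 19, 25, 26, 32}
A ∪ B = {5, 7, 12, 13, 15, 19, 20, 25, 26, 28, 32, 38}

{5, 7, 12, 13, 15, 19, 20, 25, 26, 28, 32, 38}


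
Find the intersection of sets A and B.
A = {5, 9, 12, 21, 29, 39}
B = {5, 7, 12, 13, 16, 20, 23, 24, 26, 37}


Set A = {5, 9, 12, 21, 29, 39}
Set B = {5, 7, 12, 13, 16, 20, 23, 24, 26, 37}
A ∩ B includes only elements in both sets.
Check each element of A against B:
5 ✓, 9 ✗, 12 ✓, 21 ✗, 29 ✗, 39 ✗
A ∩ B = {5, 12}

{5, 12}


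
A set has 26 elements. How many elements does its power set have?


The set has 26 elements.
The power set contains all possible subsets.
|P(A)| = 2^|A| = 2^26 = 67108864

67108864


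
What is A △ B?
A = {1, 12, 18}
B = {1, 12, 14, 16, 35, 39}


Set A = {1, 12, 18}
Set B = {1, 12, 14, 16, 35, 39}
A △ B = (A \ B) ∪ (B \ A)
Elements in A but not B: {18}
Elements in B but not A: {14, 16, 35, 39}
A △ B = {14, 16, 18, 35, 39}

{14, 16, 18, 35, 39}


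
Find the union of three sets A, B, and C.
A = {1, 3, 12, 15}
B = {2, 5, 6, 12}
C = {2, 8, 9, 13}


Set A = {1, 3, 12, 15}
Set B = {2, 5, 6, 12}
Set C = {2, 8, 9, 13}
First, A ∪ B = {1, 2, 3, 5, 6, 12, 15}
Then, (A ∪ B) ∪ C = {1, 2, 3, 5, 6, 8, 9, 12, 13, 15}

{1, 2, 3, 5, 6, 8, 9, 12, 13, 15}


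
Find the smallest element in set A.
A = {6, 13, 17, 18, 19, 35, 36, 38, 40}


Set A = {6, 13, 17, 18, 19, 35, 36, 38, 40}
Elements in ascending order: 6, 13, 17, 18, 19, 35, 36, 38, 40
The smallest element is 6.

6


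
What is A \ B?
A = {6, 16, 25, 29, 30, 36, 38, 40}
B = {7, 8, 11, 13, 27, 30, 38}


Set A = {6, 16, 25, 29, 30, 36, 38, 40}
Set B = {7, 8, 11, 13, 27, 30, 38}
A \ B includes elements in A that are not in B.
Check each element of A:
6 (not in B, keep), 16 (not in B, keep), 25 (not in B, keep), 29 (not in B, keep), 30 (in B, remove), 36 (not in B, keep), 38 (in B, remove), 40 (not in B, keep)
A \ B = {6, 16, 25, 29, 36, 40}

{6, 16, 25, 29, 36, 40}


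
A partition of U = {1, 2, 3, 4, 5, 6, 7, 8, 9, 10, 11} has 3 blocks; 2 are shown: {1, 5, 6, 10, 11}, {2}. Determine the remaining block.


U = {1, 2, 3, 4, 5, 6, 7, 8, 9, 10, 11}
Shown blocks: {1, 5, 6, 10, 11}, {2}
A partition's blocks are pairwise disjoint and cover U, so the missing block = U \ (union of shown blocks).
Union of shown blocks: {1, 2, 5, 6, 10, 11}
Missing block = U \ (union) = {3, 4, 7, 8, 9}

{3, 4, 7, 8, 9}


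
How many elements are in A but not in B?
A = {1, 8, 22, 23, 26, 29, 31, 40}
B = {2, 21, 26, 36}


Set A = {1, 8, 22, 23, 26, 29, 31, 40}
Set B = {2, 21, 26, 36}
A \ B = {1, 8, 22, 23, 29, 31, 40}
|A \ B| = 7

7


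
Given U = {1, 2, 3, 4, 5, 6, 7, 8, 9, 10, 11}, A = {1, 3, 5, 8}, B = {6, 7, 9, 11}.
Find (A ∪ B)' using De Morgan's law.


U = {1, 2, 3, 4, 5, 6, 7, 8, 9, 10, 11}
A = {1, 3, 5, 8}, B = {6, 7, 9, 11}
A ∪ B = {1, 3, 5, 6, 7, 8, 9, 11}
(A ∪ B)' = U \ (A ∪ B) = {2, 4, 10}
Verification via A' ∩ B': A' = {2, 4, 6, 7, 9, 10, 11}, B' = {1, 2, 3, 4, 5, 8, 10}
A' ∩ B' = {2, 4, 10} ✓

{2, 4, 10}


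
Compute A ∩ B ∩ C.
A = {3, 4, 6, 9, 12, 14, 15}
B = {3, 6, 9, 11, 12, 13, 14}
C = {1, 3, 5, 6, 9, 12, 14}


Set A = {3, 4, 6, 9, 12, 14, 15}
Set B = {3, 6, 9, 11, 12, 13, 14}
Set C = {1, 3, 5, 6, 9, 12, 14}
First, A ∩ B = {3, 6, 9, 12, 14}
Then, (A ∩ B) ∩ C = {3, 6, 9, 12, 14}

{3, 6, 9, 12, 14}


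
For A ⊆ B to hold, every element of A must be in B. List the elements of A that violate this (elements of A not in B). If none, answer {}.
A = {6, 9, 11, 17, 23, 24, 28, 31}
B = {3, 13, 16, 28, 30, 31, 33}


Set A = {6, 9, 11, 17, 23, 24, 28, 31}
Set B = {3, 13, 16, 28, 30, 31, 33}
Check each element of A against B:
6 ∉ B (include), 9 ∉ B (include), 11 ∉ B (include), 17 ∉ B (include), 23 ∉ B (include), 24 ∉ B (include), 28 ∈ B, 31 ∈ B
Elements of A not in B: {6, 9, 11, 17, 23, 24}

{6, 9, 11, 17, 23, 24}


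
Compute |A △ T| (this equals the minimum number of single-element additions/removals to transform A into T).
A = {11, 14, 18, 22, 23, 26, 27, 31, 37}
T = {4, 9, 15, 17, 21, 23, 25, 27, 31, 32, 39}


Set A = {11, 14, 18, 22, 23, 26, 27, 31, 37}
Set T = {4, 9, 15, 17, 21, 23, 25, 27, 31, 32, 39}
Elements to remove from A (in A, not in T): {11, 14, 18, 22, 26, 37} → 6 removals
Elements to add to A (in T, not in A): {4, 9, 15, 17, 21, 25, 32, 39} → 8 additions
Total edits = 6 + 8 = 14

14


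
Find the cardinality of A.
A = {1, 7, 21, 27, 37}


Set A = {1, 7, 21, 27, 37}
Listing elements: 1, 7, 21, 27, 37
Counting: 5 elements
|A| = 5

5


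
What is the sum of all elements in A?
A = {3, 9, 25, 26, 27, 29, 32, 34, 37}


Set A = {3, 9, 25, 26, 27, 29, 32, 34, 37}
Sum = 3 + 9 + 25 + 26 + 27 + 29 + 32 + 34 + 37 = 222

222


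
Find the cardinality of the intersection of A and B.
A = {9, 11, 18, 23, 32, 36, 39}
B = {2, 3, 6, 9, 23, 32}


Set A = {9, 11, 18, 23, 32, 36, 39}
Set B = {2, 3, 6, 9, 23, 32}
A ∩ B = {9, 23, 32}
|A ∩ B| = 3

3


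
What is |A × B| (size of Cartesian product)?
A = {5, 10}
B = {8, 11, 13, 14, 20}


Set A = {5, 10} has 2 elements.
Set B = {8, 11, 13, 14, 20} has 5 elements.
|A × B| = |A| × |B| = 2 × 5 = 10

10


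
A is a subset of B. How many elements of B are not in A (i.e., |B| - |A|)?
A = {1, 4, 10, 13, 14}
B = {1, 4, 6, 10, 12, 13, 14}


Set A = {1, 4, 10, 13, 14}, |A| = 5
Set B = {1, 4, 6, 10, 12, 13, 14}, |B| = 7
Since A ⊆ B: B \ A = {6, 12}
|B| - |A| = 7 - 5 = 2

2


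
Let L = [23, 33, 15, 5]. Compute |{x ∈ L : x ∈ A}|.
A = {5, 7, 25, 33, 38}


Set A = {5, 7, 25, 33, 38}
Candidates: [23, 33, 15, 5]
Check each candidate:
23 ∉ A, 33 ∈ A, 15 ∉ A, 5 ∈ A
Count of candidates in A: 2

2


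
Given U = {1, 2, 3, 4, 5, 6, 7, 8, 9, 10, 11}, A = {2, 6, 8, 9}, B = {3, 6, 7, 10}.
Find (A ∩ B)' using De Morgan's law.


U = {1, 2, 3, 4, 5, 6, 7, 8, 9, 10, 11}
A = {2, 6, 8, 9}, B = {3, 6, 7, 10}
A ∩ B = {6}
(A ∩ B)' = U \ (A ∩ B) = {1, 2, 3, 4, 5, 7, 8, 9, 10, 11}
Verification via A' ∪ B': A' = {1, 3, 4, 5, 7, 10, 11}, B' = {1, 2, 4, 5, 8, 9, 11}
A' ∪ B' = {1, 2, 3, 4, 5, 7, 8, 9, 10, 11} ✓

{1, 2, 3, 4, 5, 7, 8, 9, 10, 11}


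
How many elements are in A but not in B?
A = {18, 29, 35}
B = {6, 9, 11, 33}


Set A = {18, 29, 35}
Set B = {6, 9, 11, 33}
A \ B = {18, 29, 35}
|A \ B| = 3

3


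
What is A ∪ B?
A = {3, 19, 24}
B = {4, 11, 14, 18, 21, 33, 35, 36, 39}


Set A = {3, 19, 24}
Set B = {4, 11, 14, 18, 21, 33, 35, 36, 39}
A ∪ B includes all elements in either set.
Elements from A: {3, 19, 24}
Elements from B not already included: {4, 11, 14, 18, 21, 33, 35, 36, 39}
A ∪ B = {3, 4, 11, 14, 18, 19, 21, 24, 33, 35, 36, 39}

{3, 4, 11, 14, 18, 19, 21, 24, 33, 35, 36, 39}


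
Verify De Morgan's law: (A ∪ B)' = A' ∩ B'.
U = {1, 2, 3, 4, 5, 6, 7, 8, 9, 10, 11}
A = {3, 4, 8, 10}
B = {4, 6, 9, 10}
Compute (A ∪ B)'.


U = {1, 2, 3, 4, 5, 6, 7, 8, 9, 10, 11}
A = {3, 4, 8, 10}, B = {4, 6, 9, 10}
A ∪ B = {3, 4, 6, 8, 9, 10}
(A ∪ B)' = U \ (A ∪ B) = {1, 2, 5, 7, 11}
Verification via A' ∩ B': A' = {1, 2, 5, 6, 7, 9, 11}, B' = {1, 2, 3, 5, 7, 8, 11}
A' ∩ B' = {1, 2, 5, 7, 11} ✓

{1, 2, 5, 7, 11}


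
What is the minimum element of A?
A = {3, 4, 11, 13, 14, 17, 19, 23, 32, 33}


Set A = {3, 4, 11, 13, 14, 17, 19, 23, 32, 33}
Elements in ascending order: 3, 4, 11, 13, 14, 17, 19, 23, 32, 33
The smallest element is 3.

3


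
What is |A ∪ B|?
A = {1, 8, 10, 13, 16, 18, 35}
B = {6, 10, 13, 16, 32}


Set A = {1, 8, 10, 13, 16, 18, 35}, |A| = 7
Set B = {6, 10, 13, 16, 32}, |B| = 5
A ∩ B = {10, 13, 16}, |A ∩ B| = 3
|A ∪ B| = |A| + |B| - |A ∩ B| = 7 + 5 - 3 = 9

9


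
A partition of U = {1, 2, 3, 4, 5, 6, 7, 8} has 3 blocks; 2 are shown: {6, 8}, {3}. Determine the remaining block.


U = {1, 2, 3, 4, 5, 6, 7, 8}
Shown blocks: {6, 8}, {3}
A partition's blocks are pairwise disjoint and cover U, so the missing block = U \ (union of shown blocks).
Union of shown blocks: {3, 6, 8}
Missing block = U \ (union) = {1, 2, 4, 5, 7}

{1, 2, 4, 5, 7}


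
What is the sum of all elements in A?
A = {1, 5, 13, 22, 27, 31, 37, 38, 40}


Set A = {1, 5, 13, 22, 27, 31, 37, 38, 40}
Sum = 1 + 5 + 13 + 22 + 27 + 31 + 37 + 38 + 40 = 214

214


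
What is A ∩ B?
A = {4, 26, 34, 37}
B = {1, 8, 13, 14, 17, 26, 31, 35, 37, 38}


Set A = {4, 26, 34, 37}
Set B = {1, 8, 13, 14, 17, 26, 31, 35, 37, 38}
A ∩ B includes only elements in both sets.
Check each element of A against B:
4 ✗, 26 ✓, 34 ✗, 37 ✓
A ∩ B = {26, 37}

{26, 37}


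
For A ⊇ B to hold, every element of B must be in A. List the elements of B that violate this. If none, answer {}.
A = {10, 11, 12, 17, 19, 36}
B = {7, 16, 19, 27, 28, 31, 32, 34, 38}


Set A = {10, 11, 12, 17, 19, 36}
Set B = {7, 16, 19, 27, 28, 31, 32, 34, 38}
Check each element of B against A:
7 ∉ A (include), 16 ∉ A (include), 19 ∈ A, 27 ∉ A (include), 28 ∉ A (include), 31 ∉ A (include), 32 ∉ A (include), 34 ∉ A (include), 38 ∉ A (include)
Elements of B not in A: {7, 16, 27, 28, 31, 32, 34, 38}

{7, 16, 27, 28, 31, 32, 34, 38}


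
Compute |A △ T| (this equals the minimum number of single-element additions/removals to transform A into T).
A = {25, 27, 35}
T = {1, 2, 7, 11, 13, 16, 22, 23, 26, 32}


Set A = {25, 27, 35}
Set T = {1, 2, 7, 11, 13, 16, 22, 23, 26, 32}
Elements to remove from A (in A, not in T): {25, 27, 35} → 3 removals
Elements to add to A (in T, not in A): {1, 2, 7, 11, 13, 16, 22, 23, 26, 32} → 10 additions
Total edits = 3 + 10 = 13

13


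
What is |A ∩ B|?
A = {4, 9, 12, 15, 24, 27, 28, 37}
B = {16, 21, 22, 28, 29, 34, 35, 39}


Set A = {4, 9, 12, 15, 24, 27, 28, 37}
Set B = {16, 21, 22, 28, 29, 34, 35, 39}
A ∩ B = {28}
|A ∩ B| = 1

1


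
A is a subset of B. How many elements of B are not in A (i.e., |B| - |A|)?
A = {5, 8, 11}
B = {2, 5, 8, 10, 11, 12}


Set A = {5, 8, 11}, |A| = 3
Set B = {2, 5, 8, 10, 11, 12}, |B| = 6
Since A ⊆ B: B \ A = {2, 10, 12}
|B| - |A| = 6 - 3 = 3

3


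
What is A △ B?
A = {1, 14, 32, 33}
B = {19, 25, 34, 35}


Set A = {1, 14, 32, 33}
Set B = {19, 25, 34, 35}
A △ B = (A \ B) ∪ (B \ A)
Elements in A but not B: {1, 14, 32, 33}
Elements in B but not A: {19, 25, 34, 35}
A △ B = {1, 14, 19, 25, 32, 33, 34, 35}

{1, 14, 19, 25, 32, 33, 34, 35}


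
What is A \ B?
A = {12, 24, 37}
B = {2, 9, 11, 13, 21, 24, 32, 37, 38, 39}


Set A = {12, 24, 37}
Set B = {2, 9, 11, 13, 21, 24, 32, 37, 38, 39}
A \ B includes elements in A that are not in B.
Check each element of A:
12 (not in B, keep), 24 (in B, remove), 37 (in B, remove)
A \ B = {12}

{12}


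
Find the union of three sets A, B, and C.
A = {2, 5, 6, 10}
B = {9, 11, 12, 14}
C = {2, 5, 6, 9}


Set A = {2, 5, 6, 10}
Set B = {9, 11, 12, 14}
Set C = {2, 5, 6, 9}
First, A ∪ B = {2, 5, 6, 9, 10, 11, 12, 14}
Then, (A ∪ B) ∪ C = {2, 5, 6, 9, 10, 11, 12, 14}

{2, 5, 6, 9, 10, 11, 12, 14}


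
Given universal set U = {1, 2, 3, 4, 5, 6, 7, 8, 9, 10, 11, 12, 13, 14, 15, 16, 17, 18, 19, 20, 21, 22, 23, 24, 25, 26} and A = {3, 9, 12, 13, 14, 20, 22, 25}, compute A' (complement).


Universal set U = {1, 2, 3, 4, 5, 6, 7, 8, 9, 10, 11, 12, 13, 14, 15, 16, 17, 18, 19, 20, 21, 22, 23, 24, 25, 26}
Set A = {3, 9, 12, 13, 14, 20, 22, 25}
A' = U \ A = elements in U but not in A
Checking each element of U:
1 (not in A, include), 2 (not in A, include), 3 (in A, exclude), 4 (not in A, include), 5 (not in A, include), 6 (not in A, include), 7 (not in A, include), 8 (not in A, include), 9 (in A, exclude), 10 (not in A, include), 11 (not in A, include), 12 (in A, exclude), 13 (in A, exclude), 14 (in A, exclude), 15 (not in A, include), 16 (not in A, include), 17 (not in A, include), 18 (not in A, include), 19 (not in A, include), 20 (in A, exclude), 21 (not in A, include), 22 (in A, exclude), 23 (not in A, include), 24 (not in A, include), 25 (in A, exclude), 26 (not in A, include)
A' = {1, 2, 4, 5, 6, 7, 8, 10, 11, 15, 16, 17, 18, 19, 21, 23, 24, 26}

{1, 2, 4, 5, 6, 7, 8, 10, 11, 15, 16, 17, 18, 19, 21, 23, 24, 26}


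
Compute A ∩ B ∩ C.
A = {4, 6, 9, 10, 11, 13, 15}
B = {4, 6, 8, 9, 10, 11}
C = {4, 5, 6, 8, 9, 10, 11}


Set A = {4, 6, 9, 10, 11, 13, 15}
Set B = {4, 6, 8, 9, 10, 11}
Set C = {4, 5, 6, 8, 9, 10, 11}
First, A ∩ B = {4, 6, 9, 10, 11}
Then, (A ∩ B) ∩ C = {4, 6, 9, 10, 11}

{4, 6, 9, 10, 11}


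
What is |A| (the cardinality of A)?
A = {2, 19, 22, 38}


Set A = {2, 19, 22, 38}
Listing elements: 2, 19, 22, 38
Counting: 4 elements
|A| = 4

4


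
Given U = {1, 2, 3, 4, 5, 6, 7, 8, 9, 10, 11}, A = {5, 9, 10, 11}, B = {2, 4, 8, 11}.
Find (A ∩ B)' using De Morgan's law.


U = {1, 2, 3, 4, 5, 6, 7, 8, 9, 10, 11}
A = {5, 9, 10, 11}, B = {2, 4, 8, 11}
A ∩ B = {11}
(A ∩ B)' = U \ (A ∩ B) = {1, 2, 3, 4, 5, 6, 7, 8, 9, 10}
Verification via A' ∪ B': A' = {1, 2, 3, 4, 6, 7, 8}, B' = {1, 3, 5, 6, 7, 9, 10}
A' ∪ B' = {1, 2, 3, 4, 5, 6, 7, 8, 9, 10} ✓

{1, 2, 3, 4, 5, 6, 7, 8, 9, 10}


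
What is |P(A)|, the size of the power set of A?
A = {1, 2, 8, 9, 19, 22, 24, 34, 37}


Set A = {1, 2, 8, 9, 19, 22, 24, 34, 37}
|A| = 9
The power set P(A) contains all subsets of A.
|P(A)| = 2^|A| = 2^9 = 512

512


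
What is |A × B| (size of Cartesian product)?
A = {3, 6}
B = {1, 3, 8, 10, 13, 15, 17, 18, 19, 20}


Set A = {3, 6} has 2 elements.
Set B = {1, 3, 8, 10, 13, 15, 17, 18, 19, 20} has 10 elements.
|A × B| = |A| × |B| = 2 × 10 = 20

20


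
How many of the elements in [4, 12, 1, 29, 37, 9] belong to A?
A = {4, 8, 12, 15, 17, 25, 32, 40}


Set A = {4, 8, 12, 15, 17, 25, 32, 40}
Candidates: [4, 12, 1, 29, 37, 9]
Check each candidate:
4 ∈ A, 12 ∈ A, 1 ∉ A, 29 ∉ A, 37 ∉ A, 9 ∉ A
Count of candidates in A: 2

2


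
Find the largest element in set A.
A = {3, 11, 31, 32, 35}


Set A = {3, 11, 31, 32, 35}
Elements in ascending order: 3, 11, 31, 32, 35
The largest element is 35.

35


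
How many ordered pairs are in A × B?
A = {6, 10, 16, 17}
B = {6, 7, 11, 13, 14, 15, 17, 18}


Set A = {6, 10, 16, 17} has 4 elements.
Set B = {6, 7, 11, 13, 14, 15, 17, 18} has 8 elements.
|A × B| = |A| × |B| = 4 × 8 = 32

32


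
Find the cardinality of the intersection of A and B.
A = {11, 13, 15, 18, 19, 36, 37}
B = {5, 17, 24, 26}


Set A = {11, 13, 15, 18, 19, 36, 37}
Set B = {5, 17, 24, 26}
A ∩ B = {}
|A ∩ B| = 0

0


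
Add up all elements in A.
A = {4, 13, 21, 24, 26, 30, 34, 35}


Set A = {4, 13, 21, 24, 26, 30, 34, 35}
Sum = 4 + 13 + 21 + 24 + 26 + 30 + 34 + 35 = 187

187


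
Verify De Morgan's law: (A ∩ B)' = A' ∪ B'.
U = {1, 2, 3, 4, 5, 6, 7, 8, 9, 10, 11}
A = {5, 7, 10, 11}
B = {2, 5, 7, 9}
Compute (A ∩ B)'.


U = {1, 2, 3, 4, 5, 6, 7, 8, 9, 10, 11}
A = {5, 7, 10, 11}, B = {2, 5, 7, 9}
A ∩ B = {5, 7}
(A ∩ B)' = U \ (A ∩ B) = {1, 2, 3, 4, 6, 8, 9, 10, 11}
Verification via A' ∪ B': A' = {1, 2, 3, 4, 6, 8, 9}, B' = {1, 3, 4, 6, 8, 10, 11}
A' ∪ B' = {1, 2, 3, 4, 6, 8, 9, 10, 11} ✓

{1, 2, 3, 4, 6, 8, 9, 10, 11}


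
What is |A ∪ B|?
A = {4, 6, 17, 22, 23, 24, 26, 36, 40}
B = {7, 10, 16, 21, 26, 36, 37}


Set A = {4, 6, 17, 22, 23, 24, 26, 36, 40}, |A| = 9
Set B = {7, 10, 16, 21, 26, 36, 37}, |B| = 7
A ∩ B = {26, 36}, |A ∩ B| = 2
|A ∪ B| = |A| + |B| - |A ∩ B| = 9 + 7 - 2 = 14

14


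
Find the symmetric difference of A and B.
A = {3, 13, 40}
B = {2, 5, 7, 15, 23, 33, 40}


Set A = {3, 13, 40}
Set B = {2, 5, 7, 15, 23, 33, 40}
A △ B = (A \ B) ∪ (B \ A)
Elements in A but not B: {3, 13}
Elements in B but not A: {2, 5, 7, 15, 23, 33}
A △ B = {2, 3, 5, 7, 13, 15, 23, 33}

{2, 3, 5, 7, 13, 15, 23, 33}


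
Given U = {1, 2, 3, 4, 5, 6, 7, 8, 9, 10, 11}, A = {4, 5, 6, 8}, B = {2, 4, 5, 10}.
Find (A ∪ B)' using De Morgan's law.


U = {1, 2, 3, 4, 5, 6, 7, 8, 9, 10, 11}
A = {4, 5, 6, 8}, B = {2, 4, 5, 10}
A ∪ B = {2, 4, 5, 6, 8, 10}
(A ∪ B)' = U \ (A ∪ B) = {1, 3, 7, 9, 11}
Verification via A' ∩ B': A' = {1, 2, 3, 7, 9, 10, 11}, B' = {1, 3, 6, 7, 8, 9, 11}
A' ∩ B' = {1, 3, 7, 9, 11} ✓

{1, 3, 7, 9, 11}


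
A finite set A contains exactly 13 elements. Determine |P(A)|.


The set has 13 elements.
The power set contains all possible subsets.
|P(A)| = 2^|A| = 2^13 = 8192

8192


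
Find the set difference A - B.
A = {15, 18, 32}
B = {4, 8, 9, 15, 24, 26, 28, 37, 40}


Set A = {15, 18, 32}
Set B = {4, 8, 9, 15, 24, 26, 28, 37, 40}
A \ B includes elements in A that are not in B.
Check each element of A:
15 (in B, remove), 18 (not in B, keep), 32 (not in B, keep)
A \ B = {18, 32}

{18, 32}


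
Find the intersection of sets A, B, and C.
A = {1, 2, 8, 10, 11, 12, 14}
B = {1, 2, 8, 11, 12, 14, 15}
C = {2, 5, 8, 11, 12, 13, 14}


Set A = {1, 2, 8, 10, 11, 12, 14}
Set B = {1, 2, 8, 11, 12, 14, 15}
Set C = {2, 5, 8, 11, 12, 13, 14}
First, A ∩ B = {1, 2, 8, 11, 12, 14}
Then, (A ∩ B) ∩ C = {2, 8, 11, 12, 14}

{2, 8, 11, 12, 14}


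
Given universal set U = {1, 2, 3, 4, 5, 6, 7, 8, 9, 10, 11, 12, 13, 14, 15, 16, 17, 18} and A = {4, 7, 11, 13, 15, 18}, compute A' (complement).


Universal set U = {1, 2, 3, 4, 5, 6, 7, 8, 9, 10, 11, 12, 13, 14, 15, 16, 17, 18}
Set A = {4, 7, 11, 13, 15, 18}
A' = U \ A = elements in U but not in A
Checking each element of U:
1 (not in A, include), 2 (not in A, include), 3 (not in A, include), 4 (in A, exclude), 5 (not in A, include), 6 (not in A, include), 7 (in A, exclude), 8 (not in A, include), 9 (not in A, include), 10 (not in A, include), 11 (in A, exclude), 12 (not in A, include), 13 (in A, exclude), 14 (not in A, include), 15 (in A, exclude), 16 (not in A, include), 17 (not in A, include), 18 (in A, exclude)
A' = {1, 2, 3, 5, 6, 8, 9, 10, 12, 14, 16, 17}

{1, 2, 3, 5, 6, 8, 9, 10, 12, 14, 16, 17}


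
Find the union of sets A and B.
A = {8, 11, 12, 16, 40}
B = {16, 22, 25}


Set A = {8, 11, 12, 16, 40}
Set B = {16, 22, 25}
A ∪ B includes all elements in either set.
Elements from A: {8, 11, 12, 16, 40}
Elements from B not already included: {22, 25}
A ∪ B = {8, 11, 12, 16, 22, 25, 40}

{8, 11, 12, 16, 22, 25, 40}


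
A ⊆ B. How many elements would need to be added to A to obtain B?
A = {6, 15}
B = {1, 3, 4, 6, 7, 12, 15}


Set A = {6, 15}, |A| = 2
Set B = {1, 3, 4, 6, 7, 12, 15}, |B| = 7
Since A ⊆ B: B \ A = {1, 3, 4, 7, 12}
|B| - |A| = 7 - 2 = 5

5


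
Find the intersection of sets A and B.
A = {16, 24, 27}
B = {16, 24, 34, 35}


Set A = {16, 24, 27}
Set B = {16, 24, 34, 35}
A ∩ B includes only elements in both sets.
Check each element of A against B:
16 ✓, 24 ✓, 27 ✗
A ∩ B = {16, 24}

{16, 24}


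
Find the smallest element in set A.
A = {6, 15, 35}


Set A = {6, 15, 35}
Elements in ascending order: 6, 15, 35
The smallest element is 6.

6


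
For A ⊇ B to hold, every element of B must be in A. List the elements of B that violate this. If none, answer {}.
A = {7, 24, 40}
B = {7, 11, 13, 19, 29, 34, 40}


Set A = {7, 24, 40}
Set B = {7, 11, 13, 19, 29, 34, 40}
Check each element of B against A:
7 ∈ A, 11 ∉ A (include), 13 ∉ A (include), 19 ∉ A (include), 29 ∉ A (include), 34 ∉ A (include), 40 ∈ A
Elements of B not in A: {11, 13, 19, 29, 34}

{11, 13, 19, 29, 34}


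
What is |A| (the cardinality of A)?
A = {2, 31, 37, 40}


Set A = {2, 31, 37, 40}
Listing elements: 2, 31, 37, 40
Counting: 4 elements
|A| = 4

4


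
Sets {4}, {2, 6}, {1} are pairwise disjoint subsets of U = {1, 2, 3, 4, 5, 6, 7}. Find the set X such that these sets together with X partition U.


U = {1, 2, 3, 4, 5, 6, 7}
Shown blocks: {4}, {2, 6}, {1}
A partition's blocks are pairwise disjoint and cover U, so the missing block = U \ (union of shown blocks).
Union of shown blocks: {1, 2, 4, 6}
Missing block = U \ (union) = {3, 5, 7}

{3, 5, 7}


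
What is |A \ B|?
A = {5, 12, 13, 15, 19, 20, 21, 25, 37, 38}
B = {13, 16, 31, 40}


Set A = {5, 12, 13, 15, 19, 20, 21, 25, 37, 38}
Set B = {13, 16, 31, 40}
A \ B = {5, 12, 15, 19, 20, 21, 25, 37, 38}
|A \ B| = 9

9


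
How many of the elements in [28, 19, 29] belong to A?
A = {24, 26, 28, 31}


Set A = {24, 26, 28, 31}
Candidates: [28, 19, 29]
Check each candidate:
28 ∈ A, 19 ∉ A, 29 ∉ A
Count of candidates in A: 1

1


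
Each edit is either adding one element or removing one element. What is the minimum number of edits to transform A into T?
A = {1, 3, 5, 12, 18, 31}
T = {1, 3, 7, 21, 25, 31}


Set A = {1, 3, 5, 12, 18, 31}
Set T = {1, 3, 7, 21, 25, 31}
Elements to remove from A (in A, not in T): {5, 12, 18} → 3 removals
Elements to add to A (in T, not in A): {7, 21, 25} → 3 additions
Total edits = 3 + 3 = 6

6


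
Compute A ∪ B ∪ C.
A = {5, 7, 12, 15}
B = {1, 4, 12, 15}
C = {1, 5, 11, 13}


Set A = {5, 7, 12, 15}
Set B = {1, 4, 12, 15}
Set C = {1, 5, 11, 13}
First, A ∪ B = {1, 4, 5, 7, 12, 15}
Then, (A ∪ B) ∪ C = {1, 4, 5, 7, 11, 12, 13, 15}

{1, 4, 5, 7, 11, 12, 13, 15}


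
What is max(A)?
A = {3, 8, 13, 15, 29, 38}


Set A = {3, 8, 13, 15, 29, 38}
Elements in ascending order: 3, 8, 13, 15, 29, 38
The largest element is 38.

38


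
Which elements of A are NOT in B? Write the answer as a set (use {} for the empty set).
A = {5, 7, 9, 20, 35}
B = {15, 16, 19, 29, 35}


Set A = {5, 7, 9, 20, 35}
Set B = {15, 16, 19, 29, 35}
Check each element of A against B:
5 ∉ B (include), 7 ∉ B (include), 9 ∉ B (include), 20 ∉ B (include), 35 ∈ B
Elements of A not in B: {5, 7, 9, 20}

{5, 7, 9, 20}


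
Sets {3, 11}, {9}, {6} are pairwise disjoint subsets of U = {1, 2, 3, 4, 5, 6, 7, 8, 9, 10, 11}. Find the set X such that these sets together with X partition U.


U = {1, 2, 3, 4, 5, 6, 7, 8, 9, 10, 11}
Shown blocks: {3, 11}, {9}, {6}
A partition's blocks are pairwise disjoint and cover U, so the missing block = U \ (union of shown blocks).
Union of shown blocks: {3, 6, 9, 11}
Missing block = U \ (union) = {1, 2, 4, 5, 7, 8, 10}

{1, 2, 4, 5, 7, 8, 10}


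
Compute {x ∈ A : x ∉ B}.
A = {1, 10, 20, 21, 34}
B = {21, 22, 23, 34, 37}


Set A = {1, 10, 20, 21, 34}
Set B = {21, 22, 23, 34, 37}
Check each element of A against B:
1 ∉ B (include), 10 ∉ B (include), 20 ∉ B (include), 21 ∈ B, 34 ∈ B
Elements of A not in B: {1, 10, 20}

{1, 10, 20}


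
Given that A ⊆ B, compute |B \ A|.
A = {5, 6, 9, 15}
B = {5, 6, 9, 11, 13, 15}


Set A = {5, 6, 9, 15}, |A| = 4
Set B = {5, 6, 9, 11, 13, 15}, |B| = 6
Since A ⊆ B: B \ A = {11, 13}
|B| - |A| = 6 - 4 = 2

2


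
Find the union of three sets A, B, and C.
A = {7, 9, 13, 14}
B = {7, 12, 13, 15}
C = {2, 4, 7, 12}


Set A = {7, 9, 13, 14}
Set B = {7, 12, 13, 15}
Set C = {2, 4, 7, 12}
First, A ∪ B = {7, 9, 12, 13, 14, 15}
Then, (A ∪ B) ∪ C = {2, 4, 7, 9, 12, 13, 14, 15}

{2, 4, 7, 9, 12, 13, 14, 15}


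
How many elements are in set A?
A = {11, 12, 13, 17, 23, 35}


Set A = {11, 12, 13, 17, 23, 35}
Listing elements: 11, 12, 13, 17, 23, 35
Counting: 6 elements
|A| = 6

6


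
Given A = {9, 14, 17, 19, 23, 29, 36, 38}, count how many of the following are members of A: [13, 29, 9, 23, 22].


Set A = {9, 14, 17, 19, 23, 29, 36, 38}
Candidates: [13, 29, 9, 23, 22]
Check each candidate:
13 ∉ A, 29 ∈ A, 9 ∈ A, 23 ∈ A, 22 ∉ A
Count of candidates in A: 3

3


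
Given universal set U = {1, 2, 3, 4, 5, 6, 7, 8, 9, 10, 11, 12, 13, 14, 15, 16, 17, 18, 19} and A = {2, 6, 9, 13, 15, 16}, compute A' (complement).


Universal set U = {1, 2, 3, 4, 5, 6, 7, 8, 9, 10, 11, 12, 13, 14, 15, 16, 17, 18, 19}
Set A = {2, 6, 9, 13, 15, 16}
A' = U \ A = elements in U but not in A
Checking each element of U:
1 (not in A, include), 2 (in A, exclude), 3 (not in A, include), 4 (not in A, include), 5 (not in A, include), 6 (in A, exclude), 7 (not in A, include), 8 (not in A, include), 9 (in A, exclude), 10 (not in A, include), 11 (not in A, include), 12 (not in A, include), 13 (in A, exclude), 14 (not in A, include), 15 (in A, exclude), 16 (in A, exclude), 17 (not in A, include), 18 (not in A, include), 19 (not in A, include)
A' = {1, 3, 4, 5, 7, 8, 10, 11, 12, 14, 17, 18, 19}

{1, 3, 4, 5, 7, 8, 10, 11, 12, 14, 17, 18, 19}


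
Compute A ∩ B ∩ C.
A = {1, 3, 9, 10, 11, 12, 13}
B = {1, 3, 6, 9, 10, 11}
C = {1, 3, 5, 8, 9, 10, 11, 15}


Set A = {1, 3, 9, 10, 11, 12, 13}
Set B = {1, 3, 6, 9, 10, 11}
Set C = {1, 3, 5, 8, 9, 10, 11, 15}
First, A ∩ B = {1, 3, 9, 10, 11}
Then, (A ∩ B) ∩ C = {1, 3, 9, 10, 11}

{1, 3, 9, 10, 11}


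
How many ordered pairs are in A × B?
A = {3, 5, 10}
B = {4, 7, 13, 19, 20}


Set A = {3, 5, 10} has 3 elements.
Set B = {4, 7, 13, 19, 20} has 5 elements.
|A × B| = |A| × |B| = 3 × 5 = 15

15


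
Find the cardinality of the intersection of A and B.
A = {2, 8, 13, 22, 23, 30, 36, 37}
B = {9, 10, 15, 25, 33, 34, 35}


Set A = {2, 8, 13, 22, 23, 30, 36, 37}
Set B = {9, 10, 15, 25, 33, 34, 35}
A ∩ B = {}
|A ∩ B| = 0

0


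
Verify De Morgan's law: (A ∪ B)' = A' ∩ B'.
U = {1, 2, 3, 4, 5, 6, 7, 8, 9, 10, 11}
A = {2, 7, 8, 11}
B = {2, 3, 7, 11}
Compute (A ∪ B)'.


U = {1, 2, 3, 4, 5, 6, 7, 8, 9, 10, 11}
A = {2, 7, 8, 11}, B = {2, 3, 7, 11}
A ∪ B = {2, 3, 7, 8, 11}
(A ∪ B)' = U \ (A ∪ B) = {1, 4, 5, 6, 9, 10}
Verification via A' ∩ B': A' = {1, 3, 4, 5, 6, 9, 10}, B' = {1, 4, 5, 6, 8, 9, 10}
A' ∩ B' = {1, 4, 5, 6, 9, 10} ✓

{1, 4, 5, 6, 9, 10}


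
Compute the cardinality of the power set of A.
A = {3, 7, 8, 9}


Set A = {3, 7, 8, 9}
|A| = 4
The power set P(A) contains all subsets of A.
|P(A)| = 2^|A| = 2^4 = 16

16


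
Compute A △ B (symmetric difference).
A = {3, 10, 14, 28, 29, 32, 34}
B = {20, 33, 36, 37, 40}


Set A = {3, 10, 14, 28, 29, 32, 34}
Set B = {20, 33, 36, 37, 40}
A △ B = (A \ B) ∪ (B \ A)
Elements in A but not B: {3, 10, 14, 28, 29, 32, 34}
Elements in B but not A: {20, 33, 36, 37, 40}
A △ B = {3, 10, 14, 20, 28, 29, 32, 33, 34, 36, 37, 40}

{3, 10, 14, 20, 28, 29, 32, 33, 34, 36, 37, 40}


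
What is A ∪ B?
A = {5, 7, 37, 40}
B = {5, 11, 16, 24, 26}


Set A = {5, 7, 37, 40}
Set B = {5, 11, 16, 24, 26}
A ∪ B includes all elements in either set.
Elements from A: {5, 7, 37, 40}
Elements from B not already included: {11, 16, 24, 26}
A ∪ B = {5, 7, 11, 16, 24, 26, 37, 40}

{5, 7, 11, 16, 24, 26, 37, 40}


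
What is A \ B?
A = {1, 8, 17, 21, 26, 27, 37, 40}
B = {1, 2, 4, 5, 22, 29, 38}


Set A = {1, 8, 17, 21, 26, 27, 37, 40}
Set B = {1, 2, 4, 5, 22, 29, 38}
A \ B includes elements in A that are not in B.
Check each element of A:
1 (in B, remove), 8 (not in B, keep), 17 (not in B, keep), 21 (not in B, keep), 26 (not in B, keep), 27 (not in B, keep), 37 (not in B, keep), 40 (not in B, keep)
A \ B = {8, 17, 21, 26, 27, 37, 40}

{8, 17, 21, 26, 27, 37, 40}


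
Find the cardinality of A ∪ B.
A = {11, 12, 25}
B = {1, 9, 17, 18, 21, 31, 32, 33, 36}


Set A = {11, 12, 25}, |A| = 3
Set B = {1, 9, 17, 18, 21, 31, 32, 33, 36}, |B| = 9
A ∩ B = {}, |A ∩ B| = 0
|A ∪ B| = |A| + |B| - |A ∩ B| = 3 + 9 - 0 = 12

12


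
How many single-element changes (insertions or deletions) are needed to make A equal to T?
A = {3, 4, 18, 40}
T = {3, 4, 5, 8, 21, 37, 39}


Set A = {3, 4, 18, 40}
Set T = {3, 4, 5, 8, 21, 37, 39}
Elements to remove from A (in A, not in T): {18, 40} → 2 removals
Elements to add to A (in T, not in A): {5, 8, 21, 37, 39} → 5 additions
Total edits = 2 + 5 = 7

7


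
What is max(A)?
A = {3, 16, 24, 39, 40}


Set A = {3, 16, 24, 39, 40}
Elements in ascending order: 3, 16, 24, 39, 40
The largest element is 40.

40


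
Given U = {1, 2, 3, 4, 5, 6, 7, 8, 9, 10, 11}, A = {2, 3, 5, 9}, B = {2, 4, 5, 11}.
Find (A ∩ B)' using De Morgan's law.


U = {1, 2, 3, 4, 5, 6, 7, 8, 9, 10, 11}
A = {2, 3, 5, 9}, B = {2, 4, 5, 11}
A ∩ B = {2, 5}
(A ∩ B)' = U \ (A ∩ B) = {1, 3, 4, 6, 7, 8, 9, 10, 11}
Verification via A' ∪ B': A' = {1, 4, 6, 7, 8, 10, 11}, B' = {1, 3, 6, 7, 8, 9, 10}
A' ∪ B' = {1, 3, 4, 6, 7, 8, 9, 10, 11} ✓

{1, 3, 4, 6, 7, 8, 9, 10, 11}


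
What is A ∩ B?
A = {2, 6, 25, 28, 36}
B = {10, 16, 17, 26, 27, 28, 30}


Set A = {2, 6, 25, 28, 36}
Set B = {10, 16, 17, 26, 27, 28, 30}
A ∩ B includes only elements in both sets.
Check each element of A against B:
2 ✗, 6 ✗, 25 ✗, 28 ✓, 36 ✗
A ∩ B = {28}

{28}


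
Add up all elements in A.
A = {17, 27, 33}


Set A = {17, 27, 33}
Sum = 17 + 27 + 33 = 77

77


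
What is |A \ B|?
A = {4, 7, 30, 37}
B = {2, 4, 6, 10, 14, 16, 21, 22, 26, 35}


Set A = {4, 7, 30, 37}
Set B = {2, 4, 6, 10, 14, 16, 21, 22, 26, 35}
A \ B = {7, 30, 37}
|A \ B| = 3

3


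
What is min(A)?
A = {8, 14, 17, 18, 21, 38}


Set A = {8, 14, 17, 18, 21, 38}
Elements in ascending order: 8, 14, 17, 18, 21, 38
The smallest element is 8.

8


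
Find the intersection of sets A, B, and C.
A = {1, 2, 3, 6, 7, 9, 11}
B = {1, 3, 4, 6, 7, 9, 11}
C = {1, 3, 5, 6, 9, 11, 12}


Set A = {1, 2, 3, 6, 7, 9, 11}
Set B = {1, 3, 4, 6, 7, 9, 11}
Set C = {1, 3, 5, 6, 9, 11, 12}
First, A ∩ B = {1, 3, 6, 7, 9, 11}
Then, (A ∩ B) ∩ C = {1, 3, 6, 9, 11}

{1, 3, 6, 9, 11}


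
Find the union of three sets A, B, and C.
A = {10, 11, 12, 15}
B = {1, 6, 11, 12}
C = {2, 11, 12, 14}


Set A = {10, 11, 12, 15}
Set B = {1, 6, 11, 12}
Set C = {2, 11, 12, 14}
First, A ∪ B = {1, 6, 10, 11, 12, 15}
Then, (A ∪ B) ∪ C = {1, 2, 6, 10, 11, 12, 14, 15}

{1, 2, 6, 10, 11, 12, 14, 15}


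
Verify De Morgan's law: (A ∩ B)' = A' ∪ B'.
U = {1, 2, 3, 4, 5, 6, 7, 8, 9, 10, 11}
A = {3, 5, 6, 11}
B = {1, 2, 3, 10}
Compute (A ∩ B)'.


U = {1, 2, 3, 4, 5, 6, 7, 8, 9, 10, 11}
A = {3, 5, 6, 11}, B = {1, 2, 3, 10}
A ∩ B = {3}
(A ∩ B)' = U \ (A ∩ B) = {1, 2, 4, 5, 6, 7, 8, 9, 10, 11}
Verification via A' ∪ B': A' = {1, 2, 4, 7, 8, 9, 10}, B' = {4, 5, 6, 7, 8, 9, 11}
A' ∪ B' = {1, 2, 4, 5, 6, 7, 8, 9, 10, 11} ✓

{1, 2, 4, 5, 6, 7, 8, 9, 10, 11}


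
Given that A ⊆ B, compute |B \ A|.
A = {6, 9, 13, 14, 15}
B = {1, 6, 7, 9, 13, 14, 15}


Set A = {6, 9, 13, 14, 15}, |A| = 5
Set B = {1, 6, 7, 9, 13, 14, 15}, |B| = 7
Since A ⊆ B: B \ A = {1, 7}
|B| - |A| = 7 - 5 = 2

2


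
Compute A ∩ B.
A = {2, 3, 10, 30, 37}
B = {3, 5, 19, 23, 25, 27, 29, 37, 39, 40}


Set A = {2, 3, 10, 30, 37}
Set B = {3, 5, 19, 23, 25, 27, 29, 37, 39, 40}
A ∩ B includes only elements in both sets.
Check each element of A against B:
2 ✗, 3 ✓, 10 ✗, 30 ✗, 37 ✓
A ∩ B = {3, 37}

{3, 37}


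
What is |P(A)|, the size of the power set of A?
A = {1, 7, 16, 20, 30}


Set A = {1, 7, 16, 20, 30}
|A| = 5
The power set P(A) contains all subsets of A.
|P(A)| = 2^|A| = 2^5 = 32

32


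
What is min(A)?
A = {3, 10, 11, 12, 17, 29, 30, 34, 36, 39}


Set A = {3, 10, 11, 12, 17, 29, 30, 34, 36, 39}
Elements in ascending order: 3, 10, 11, 12, 17, 29, 30, 34, 36, 39
The smallest element is 3.

3


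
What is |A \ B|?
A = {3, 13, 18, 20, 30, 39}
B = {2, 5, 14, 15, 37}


Set A = {3, 13, 18, 20, 30, 39}
Set B = {2, 5, 14, 15, 37}
A \ B = {3, 13, 18, 20, 30, 39}
|A \ B| = 6

6


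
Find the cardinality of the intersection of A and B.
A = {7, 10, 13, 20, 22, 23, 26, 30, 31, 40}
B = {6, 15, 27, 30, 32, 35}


Set A = {7, 10, 13, 20, 22, 23, 26, 30, 31, 40}
Set B = {6, 15, 27, 30, 32, 35}
A ∩ B = {30}
|A ∩ B| = 1

1


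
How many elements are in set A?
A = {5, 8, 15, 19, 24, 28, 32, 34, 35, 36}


Set A = {5, 8, 15, 19, 24, 28, 32, 34, 35, 36}
Listing elements: 5, 8, 15, 19, 24, 28, 32, 34, 35, 36
Counting: 10 elements
|A| = 10

10


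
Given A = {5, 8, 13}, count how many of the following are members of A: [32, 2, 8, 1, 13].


Set A = {5, 8, 13}
Candidates: [32, 2, 8, 1, 13]
Check each candidate:
32 ∉ A, 2 ∉ A, 8 ∈ A, 1 ∉ A, 13 ∈ A
Count of candidates in A: 2

2


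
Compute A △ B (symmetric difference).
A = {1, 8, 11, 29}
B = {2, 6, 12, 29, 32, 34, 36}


Set A = {1, 8, 11, 29}
Set B = {2, 6, 12, 29, 32, 34, 36}
A △ B = (A \ B) ∪ (B \ A)
Elements in A but not B: {1, 8, 11}
Elements in B but not A: {2, 6, 12, 32, 34, 36}
A △ B = {1, 2, 6, 8, 11, 12, 32, 34, 36}

{1, 2, 6, 8, 11, 12, 32, 34, 36}


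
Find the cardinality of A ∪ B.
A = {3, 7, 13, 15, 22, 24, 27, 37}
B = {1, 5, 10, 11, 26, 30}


Set A = {3, 7, 13, 15, 22, 24, 27, 37}, |A| = 8
Set B = {1, 5, 10, 11, 26, 30}, |B| = 6
A ∩ B = {}, |A ∩ B| = 0
|A ∪ B| = |A| + |B| - |A ∩ B| = 8 + 6 - 0 = 14

14


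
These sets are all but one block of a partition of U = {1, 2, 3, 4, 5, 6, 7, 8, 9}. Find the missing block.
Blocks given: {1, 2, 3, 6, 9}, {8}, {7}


U = {1, 2, 3, 4, 5, 6, 7, 8, 9}
Shown blocks: {1, 2, 3, 6, 9}, {8}, {7}
A partition's blocks are pairwise disjoint and cover U, so the missing block = U \ (union of shown blocks).
Union of shown blocks: {1, 2, 3, 6, 7, 8, 9}
Missing block = U \ (union) = {4, 5}

{4, 5}


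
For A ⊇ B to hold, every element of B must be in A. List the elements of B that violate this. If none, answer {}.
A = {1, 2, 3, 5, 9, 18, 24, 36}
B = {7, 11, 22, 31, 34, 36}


Set A = {1, 2, 3, 5, 9, 18, 24, 36}
Set B = {7, 11, 22, 31, 34, 36}
Check each element of B against A:
7 ∉ A (include), 11 ∉ A (include), 22 ∉ A (include), 31 ∉ A (include), 34 ∉ A (include), 36 ∈ A
Elements of B not in A: {7, 11, 22, 31, 34}

{7, 11, 22, 31, 34}


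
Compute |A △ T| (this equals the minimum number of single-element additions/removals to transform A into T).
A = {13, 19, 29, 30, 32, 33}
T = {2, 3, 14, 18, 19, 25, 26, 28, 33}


Set A = {13, 19, 29, 30, 32, 33}
Set T = {2, 3, 14, 18, 19, 25, 26, 28, 33}
Elements to remove from A (in A, not in T): {13, 29, 30, 32} → 4 removals
Elements to add to A (in T, not in A): {2, 3, 14, 18, 25, 26, 28} → 7 additions
Total edits = 4 + 7 = 11

11


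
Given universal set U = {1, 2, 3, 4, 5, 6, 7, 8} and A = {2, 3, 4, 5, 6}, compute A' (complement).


Universal set U = {1, 2, 3, 4, 5, 6, 7, 8}
Set A = {2, 3, 4, 5, 6}
A' = U \ A = elements in U but not in A
Checking each element of U:
1 (not in A, include), 2 (in A, exclude), 3 (in A, exclude), 4 (in A, exclude), 5 (in A, exclude), 6 (in A, exclude), 7 (not in A, include), 8 (not in A, include)
A' = {1, 7, 8}

{1, 7, 8}
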